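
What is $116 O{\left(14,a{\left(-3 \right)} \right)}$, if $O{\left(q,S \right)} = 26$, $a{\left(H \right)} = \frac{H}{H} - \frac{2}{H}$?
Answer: $3016$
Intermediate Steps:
$a{\left(H \right)} = 1 - \frac{2}{H}$
$116 O{\left(14,a{\left(-3 \right)} \right)} = 116 \cdot 26 = 3016$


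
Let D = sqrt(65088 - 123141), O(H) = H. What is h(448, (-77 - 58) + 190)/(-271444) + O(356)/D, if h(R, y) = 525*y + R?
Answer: -29323/271444 - 356*I*sqrt(58053)/58053 ≈ -0.10803 - 1.4775*I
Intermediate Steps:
h(R, y) = R + 525*y
D = I*sqrt(58053) (D = sqrt(-58053) = I*sqrt(58053) ≈ 240.94*I)
h(448, (-77 - 58) + 190)/(-271444) + O(356)/D = (448 + 525*((-77 - 58) + 190))/(-271444) + 356/((I*sqrt(58053))) = (448 + 525*(-135 + 190))*(-1/271444) + 356*(-I*sqrt(58053)/58053) = (448 + 525*55)*(-1/271444) - 356*I*sqrt(58053)/58053 = (448 + 28875)*(-1/271444) - 356*I*sqrt(58053)/58053 = 29323*(-1/271444) - 356*I*sqrt(58053)/58053 = -29323/271444 - 356*I*sqrt(58053)/58053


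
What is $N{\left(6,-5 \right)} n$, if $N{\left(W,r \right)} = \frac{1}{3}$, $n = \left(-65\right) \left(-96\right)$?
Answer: $2080$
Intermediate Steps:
$n = 6240$
$N{\left(W,r \right)} = \frac{1}{3}$
$N{\left(6,-5 \right)} n = \frac{1}{3} \cdot 6240 = 2080$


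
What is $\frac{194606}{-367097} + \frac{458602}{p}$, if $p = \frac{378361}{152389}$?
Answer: $\frac{25654830666322500}{138895188017} \approx 1.8471 \cdot 10^{5}$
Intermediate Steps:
$p = \frac{378361}{152389}$ ($p = 378361 \cdot \frac{1}{152389} = \frac{378361}{152389} \approx 2.4829$)
$\frac{194606}{-367097} + \frac{458602}{p} = \frac{194606}{-367097} + \frac{458602}{\frac{378361}{152389}} = 194606 \left(- \frac{1}{367097}\right) + 458602 \cdot \frac{152389}{378361} = - \frac{194606}{367097} + \frac{69885900178}{378361} = \frac{25654830666322500}{138895188017}$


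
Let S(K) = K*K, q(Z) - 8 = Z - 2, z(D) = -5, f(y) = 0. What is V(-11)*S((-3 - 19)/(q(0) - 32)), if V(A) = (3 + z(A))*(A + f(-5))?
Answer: 2662/169 ≈ 15.751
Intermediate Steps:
q(Z) = 6 + Z (q(Z) = 8 + (Z - 2) = 8 + (-2 + Z) = 6 + Z)
V(A) = -2*A (V(A) = (3 - 5)*(A + 0) = -2*A)
S(K) = K²
V(-11)*S((-3 - 19)/(q(0) - 32)) = (-2*(-11))*((-3 - 19)/((6 + 0) - 32))² = 22*(-22/(6 - 32))² = 22*(-22/(-26))² = 22*(-22*(-1/26))² = 22*(11/13)² = 22*(121/169) = 2662/169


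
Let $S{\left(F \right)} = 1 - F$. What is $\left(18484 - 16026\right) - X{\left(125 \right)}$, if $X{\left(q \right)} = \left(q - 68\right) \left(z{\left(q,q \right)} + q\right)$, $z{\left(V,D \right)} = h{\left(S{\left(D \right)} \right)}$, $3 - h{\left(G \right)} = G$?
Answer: $-11906$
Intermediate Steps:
$h{\left(G \right)} = 3 - G$
$z{\left(V,D \right)} = 2 + D$ ($z{\left(V,D \right)} = 3 - \left(1 - D\right) = 3 + \left(-1 + D\right) = 2 + D$)
$X{\left(q \right)} = \left(-68 + q\right) \left(2 + 2 q\right)$ ($X{\left(q \right)} = \left(q - 68\right) \left(\left(2 + q\right) + q\right) = \left(-68 + q\right) \left(2 + 2 q\right)$)
$\left(18484 - 16026\right) - X{\left(125 \right)} = \left(18484 - 16026\right) - \left(-136 - 16750 + 2 \cdot 125^{2}\right) = \left(18484 - 16026\right) - \left(-136 - 16750 + 2 \cdot 15625\right) = 2458 - \left(-136 - 16750 + 31250\right) = 2458 - 14364 = -11906$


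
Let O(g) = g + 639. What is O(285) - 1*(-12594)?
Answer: 13518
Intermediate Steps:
O(g) = 639 + g
O(285) - 1*(-12594) = (639 + 285) - 1*(-12594) = 924 + 12594 = 13518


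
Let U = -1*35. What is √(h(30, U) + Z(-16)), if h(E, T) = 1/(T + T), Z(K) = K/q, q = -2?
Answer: √39130/70 ≈ 2.8259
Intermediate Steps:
Z(K) = -K/2 (Z(K) = K/(-2) = K*(-½) = -K/2)
U = -35
h(E, T) = 1/(2*T)
√(h(30, U) + Z(-16)) = √((½)/(-35) - ½*(-16)) = √((½)*(-1/35) + 8) = √(-1/70 + 8) = √(559/70) = √39130/70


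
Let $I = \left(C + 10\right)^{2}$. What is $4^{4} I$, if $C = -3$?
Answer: $12544$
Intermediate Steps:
$I = 49$ ($I = \left(-3 + 10\right)^{2} = 7^{2} = 49$)
$4^{4} I = 4^{4} \cdot 49 = 256 \cdot 49 = 12544$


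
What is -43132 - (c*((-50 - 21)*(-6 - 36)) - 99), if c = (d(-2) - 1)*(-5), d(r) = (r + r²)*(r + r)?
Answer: -177223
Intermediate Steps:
d(r) = 2*r*(r + r²) (d(r) = (r + r²)*(2*r) = 2*r*(r + r²))
c = 45 (c = (2*(-2)²*(1 - 2) - 1)*(-5) = (2*4*(-1) - 1)*(-5) = (-8 - 1)*(-5) = -9*(-5) = 45)
-43132 - (c*((-50 - 21)*(-6 - 36)) - 99) = -43132 - (45*((-50 - 21)*(-6 - 36)) - 99) = -43132 - (45*(-71*(-42)) - 99) = -43132 - (45*2982 - 99) = -43132 - (134190 - 99) = -43132 - 1*134091 = -43132 - 134091 = -177223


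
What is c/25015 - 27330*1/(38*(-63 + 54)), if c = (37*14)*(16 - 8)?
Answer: 114179533/1425855 ≈ 80.078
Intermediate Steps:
c = 4144 (c = 518*8 = 4144)
c/25015 - 27330*1/(38*(-63 + 54)) = 4144/25015 - 27330*1/(38*(-63 + 54)) = 4144*(1/25015) - 27330/((-9*38)) = 4144/25015 - 27330/(-342) = 4144/25015 - 27330*(-1/342) = 4144/25015 + 4555/57 = 114179533/1425855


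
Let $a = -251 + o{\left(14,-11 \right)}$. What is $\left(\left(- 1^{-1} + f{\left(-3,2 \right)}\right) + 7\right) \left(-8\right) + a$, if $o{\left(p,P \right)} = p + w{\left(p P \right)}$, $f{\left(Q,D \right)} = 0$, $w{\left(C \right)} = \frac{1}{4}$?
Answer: $- \frac{1139}{4} \approx -284.75$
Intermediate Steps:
$w{\left(C \right)} = \frac{1}{4}$
$o{\left(p,P \right)} = \frac{1}{4} + p$ ($o{\left(p,P \right)} = p + \frac{1}{4} = \frac{1}{4} + p$)
$a = - \frac{947}{4}$ ($a = -251 + \left(\frac{1}{4} + 14\right) = -251 + \frac{57}{4} = - \frac{947}{4} \approx -236.75$)
$\left(\left(- 1^{-1} + f{\left(-3,2 \right)}\right) + 7\right) \left(-8\right) + a = \left(\left(- 1^{-1} + 0\right) + 7\right) \left(-8\right) - \frac{947}{4} = \left(\left(\left(-1\right) 1 + 0\right) + 7\right) \left(-8\right) - \frac{947}{4} = \left(\left(-1 + 0\right) + 7\right) \left(-8\right) - \frac{947}{4} = \left(-1 + 7\right) \left(-8\right) - \frac{947}{4} = 6 \left(-8\right) - \frac{947}{4} = -48 - \frac{947}{4} = - \frac{1139}{4}$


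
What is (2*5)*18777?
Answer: 187770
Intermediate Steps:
(2*5)*18777 = 10*18777 = 187770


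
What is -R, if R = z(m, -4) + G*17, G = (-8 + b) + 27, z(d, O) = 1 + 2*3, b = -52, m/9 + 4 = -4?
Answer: 554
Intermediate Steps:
m = -72 (m = -36 + 9*(-4) = -36 - 36 = -72)
z(d, O) = 7 (z(d, O) = 1 + 6 = 7)
G = -33 (G = (-8 - 52) + 27 = -60 + 27 = -33)
R = -554 (R = 7 - 33*17 = 7 - 561 = -554)
-R = -1*(-554) = 554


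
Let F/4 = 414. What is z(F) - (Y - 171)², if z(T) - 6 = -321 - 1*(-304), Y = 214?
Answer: -1860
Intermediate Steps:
F = 1656 (F = 4*414 = 1656)
z(T) = -11 (z(T) = 6 + (-321 - 1*(-304)) = 6 + (-321 + 304) = 6 - 17 = -11)
z(F) - (Y - 171)² = -11 - (214 - 171)² = -11 - 1*43² = -11 - 1*1849 = -11 - 1849 = -1860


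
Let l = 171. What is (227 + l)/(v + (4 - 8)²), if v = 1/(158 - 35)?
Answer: 48954/1969 ≈ 24.862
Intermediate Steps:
v = 1/123 ≈ 0.0081301
(227 + l)/(v + (4 - 8)²) = (227 + 171)/(1/123 + (4 - 8)²) = 398/(1/123 + (-4)²) = 398/(1/123 + 16) = 398/(1969/123) = 398*(123/1969) = 48954/1969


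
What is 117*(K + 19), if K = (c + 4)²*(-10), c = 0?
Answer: -16497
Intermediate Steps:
K = -160 (K = (0 + 4)²*(-10) = 4²*(-10) = 16*(-10) = -160)
117*(K + 19) = 117*(-160 + 19) = 117*(-141) = -16497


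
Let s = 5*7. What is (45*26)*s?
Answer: 40950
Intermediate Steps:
s = 35
(45*26)*s = (45*26)*35 = 1170*35 = 40950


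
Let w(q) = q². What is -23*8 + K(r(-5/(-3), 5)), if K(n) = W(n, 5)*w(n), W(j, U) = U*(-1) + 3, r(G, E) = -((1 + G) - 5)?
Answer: -1754/9 ≈ -194.89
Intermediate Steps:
r(G, E) = 4 - G (r(G, E) = -(-4 + G) = 4 - G)
W(j, U) = 3 - U (W(j, U) = -U + 3 = 3 - U)
K(n) = -2*n² (K(n) = (3 - 1*5)*n² = (3 - 5)*n² = -2*n²)
-23*8 + K(r(-5/(-3), 5)) = -23*8 - 2*(4 - (-5)/(-3))² = -184 - 2*(4 - (-5)*(-1)/3)² = -184 - 2*(4 - 1*5/3)² = -184 - 2*(4 - 5/3)² = -184 - 2*(7/3)² = -184 - 2*49/9 = -184 - 98/9 = -1754/9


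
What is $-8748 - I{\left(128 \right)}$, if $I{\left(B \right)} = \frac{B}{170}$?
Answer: $- \frac{743644}{85} \approx -8748.8$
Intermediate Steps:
$I{\left(B \right)} = \frac{B}{170}$ ($I{\left(B \right)} = B \frac{1}{170} = \frac{B}{170}$)
$-8748 - I{\left(128 \right)} = -8748 - \frac{1}{170} \cdot 128 = -8748 - \frac{64}{85} = - \frac{743644}{85}$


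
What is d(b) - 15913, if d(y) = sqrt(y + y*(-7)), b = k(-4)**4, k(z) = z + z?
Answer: -15913 + 64*I*sqrt(6) ≈ -15913.0 + 156.77*I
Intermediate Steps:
k(z) = 2*z
b = 4096 (b = (2*(-4))**4 = (-8)**4 = 4096)
d(y) = sqrt(6)*sqrt(-y) (d(y) = sqrt(y - 7*y) = sqrt(-6*y) = sqrt(6)*sqrt(-y))
d(b) - 15913 = sqrt(6)*sqrt(-1*4096) - 15913 = sqrt(6)*sqrt(-4096) - 15913 = sqrt(6)*(64*I) - 15913 = 64*I*sqrt(6) - 15913 = -15913 + 64*I*sqrt(6)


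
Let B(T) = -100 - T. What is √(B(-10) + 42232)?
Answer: √42142 ≈ 205.29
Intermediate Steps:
√(B(-10) + 42232) = √((-100 - 1*(-10)) + 42232) = √((-100 + 10) + 42232) = √(-90 + 42232) = √42142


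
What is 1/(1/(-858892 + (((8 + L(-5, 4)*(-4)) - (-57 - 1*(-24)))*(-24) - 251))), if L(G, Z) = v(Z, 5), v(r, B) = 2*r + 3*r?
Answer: -858207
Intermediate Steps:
v(r, B) = 5*r
L(G, Z) = 5*Z
1/(1/(-858892 + (((8 + L(-5, 4)*(-4)) - (-57 - 1*(-24)))*(-24) - 251))) = 1/(1/(-858892 + (((8 + (5*4)*(-4)) - (-57 - 1*(-24)))*(-24) - 251))) = 1/(1/(-858892 + (((8 + 20*(-4)) - (-57 + 24))*(-24) - 251))) = 1/(1/(-858892 + (((8 - 80) - 1*(-33))*(-24) - 251))) = 1/(1/(-858892 + ((-72 + 33)*(-24) - 251))) = 1/(1/(-858892 + (-39*(-24) - 251))) = 1/(1/(-858892 + (936 - 251))) = 1/(1/(-858892 + 685)) = 1/(1/(-858207)) = 1/(-1/858207) = -858207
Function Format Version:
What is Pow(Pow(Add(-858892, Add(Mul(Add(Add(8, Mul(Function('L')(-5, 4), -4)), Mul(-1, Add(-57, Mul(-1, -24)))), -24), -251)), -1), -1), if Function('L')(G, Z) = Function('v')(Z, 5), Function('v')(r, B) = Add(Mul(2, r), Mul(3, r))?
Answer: -858207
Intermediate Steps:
Function('v')(r, B) = Mul(5, r)
Function('L')(G, Z) = Mul(5, Z)
Pow(Pow(Add(-858892, Add(Mul(Add(Add(8, Mul(Function('L')(-5, 4), -4)), Mul(-1, Add(-57, Mul(-1, -24)))), -24), -251)), -1), -1) = Pow(Pow(Add(-858892, Add(Mul(Add(Add(8, Mul(Mul(5, 4), -4)), Mul(-1, Add(-57, Mul(-1, -24)))), -24), -251)), -1), -1) = Pow(Pow(Add(-858892, Add(Mul(Add(Add(8, Mul(20, -4)), Mul(-1, Add(-57, 24))), -24), -251)), -1), -1) = Pow(Pow(Add(-858892, Add(Mul(Add(Add(8, -80), Mul(-1, -33)), -24), -251)), -1), -1) = Pow(Pow(Add(-858892, Add(Mul(Add(-72, 33), -24), -251)), -1), -1) = Pow(Pow(Add(-858892, Add(Mul(-39, -24), -251)), -1), -1) = Pow(Pow(Add(-858892, Add(936, -251)), -1), -1) = Pow(Pow(Add(-858892, 685), -1), -1) = Pow(Pow(-858207, -1), -1) = Pow(Rational(-1, 858207), -1) = -858207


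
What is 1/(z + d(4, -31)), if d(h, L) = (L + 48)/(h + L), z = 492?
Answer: 27/13267 ≈ 0.0020351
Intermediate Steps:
d(h, L) = (48 + L)/(L + h)
1/(z + d(4, -31)) = 1/(492 + (48 - 31)/(-31 + 4)) = 1/(492 + 17/(-27)) = 1/(492 - 1/27*17) = 1/(492 - 17/27) = 1/(13267/27) = 27/13267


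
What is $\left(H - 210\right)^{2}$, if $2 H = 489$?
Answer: $\frac{4761}{4} \approx 1190.3$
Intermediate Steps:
$H = \frac{489}{2}$ ($H = \frac{1}{2} \cdot 489 = \frac{489}{2} \approx 244.5$)
$\left(H - 210\right)^{2} = \left(\frac{489}{2} - 210\right)^{2} = \left(\frac{69}{2}\right)^{2} = \frac{4761}{4}$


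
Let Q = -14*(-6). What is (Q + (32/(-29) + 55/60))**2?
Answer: 850713889/121104 ≈ 7024.7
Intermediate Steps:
Q = 84
(Q + (32/(-29) + 55/60))**2 = (84 + (32/(-29) + 55/60))**2 = (84 + (32*(-1/29) + 55*(1/60)))**2 = (84 + (-32/29 + 11/12))**2 = (84 - 65/348)**2 = (29167/348)**2 = 850713889/121104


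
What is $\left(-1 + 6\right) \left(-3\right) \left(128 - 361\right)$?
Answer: $3495$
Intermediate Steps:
$\left(-1 + 6\right) \left(-3\right) \left(128 - 361\right) = 5 \left(-3\right) \left(-233\right) = \left(-15\right) \left(-233\right) = 3495$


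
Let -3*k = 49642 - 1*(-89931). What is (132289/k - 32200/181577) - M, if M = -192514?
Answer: 4878853223825335/25343246621 ≈ 1.9251e+5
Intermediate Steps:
k = -139573/3 (k = -(49642 - 1*(-89931))/3 = -(49642 + 89931)/3 = -⅓*139573 = -139573/3 ≈ -46524.)
(132289/k - 32200/181577) - M = (132289/(-139573/3) - 32200/181577) - 1*(-192514) = (132289*(-3/139573) - 32200*1/181577) + 192514 = (-396867/139573 - 32200/181577) + 192514 = -76556169859/25343246621 + 192514 = 4878853223825335/25343246621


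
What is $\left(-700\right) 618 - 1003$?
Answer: $-433603$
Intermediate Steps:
$\left(-700\right) 618 - 1003 = -432600 - 1003 = -433603$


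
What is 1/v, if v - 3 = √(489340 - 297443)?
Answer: -3/191888 + √191897/191888 ≈ 0.0022673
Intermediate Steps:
v = 3 + √191897 (v = 3 + √(489340 - 297443) = 3 + √191897 ≈ 441.06)
1/v = 1/(3 + √191897)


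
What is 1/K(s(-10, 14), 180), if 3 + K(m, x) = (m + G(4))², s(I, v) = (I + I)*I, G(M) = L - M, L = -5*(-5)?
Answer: 1/48838 ≈ 2.0476e-5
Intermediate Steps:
L = 25
G(M) = 25 - M
s(I, v) = 2*I² (s(I, v) = (2*I)*I = 2*I²)
K(m, x) = -3 + (21 + m)² (K(m, x) = -3 + (m + (25 - 1*4))² = -3 + (m + (25 - 4))² = -3 + (m + 21)² = -3 + (21 + m)²)
1/K(s(-10, 14), 180) = 1/(-3 + (21 + 2*(-10)²)²) = 1/(-3 + (21 + 2*100)²) = 1/(-3 + (21 + 200)²) = 1/(-3 + 221²) = 1/(-3 + 48841) = 1/48838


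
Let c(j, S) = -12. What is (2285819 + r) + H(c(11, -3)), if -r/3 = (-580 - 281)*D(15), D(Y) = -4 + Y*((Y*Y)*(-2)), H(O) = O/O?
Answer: -15159762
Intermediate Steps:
H(O) = 1
D(Y) = -4 - 2*Y**3 (D(Y) = -4 + Y*(Y**2*(-2)) = -4 + Y*(-2*Y**2) = -4 - 2*Y**3)
r = -17445582 (r = -3*(-580 - 281)*(-4 - 2*15**3) = -(-2583)*(-4 - 2*3375) = -(-2583)*(-4 - 6750) = -(-2583)*(-6754) = -3*5815194 = -17445582)
(2285819 + r) + H(c(11, -3)) = (2285819 - 17445582) + 1 = -15159763 + 1 = -15159762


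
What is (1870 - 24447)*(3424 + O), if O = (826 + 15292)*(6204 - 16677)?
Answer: 3811006405030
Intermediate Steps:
O = -168803814 (O = 16118*(-10473) = -168803814)
(1870 - 24447)*(3424 + O) = (1870 - 24447)*(3424 - 168803814) = -22577*(-168800390) = 3811006405030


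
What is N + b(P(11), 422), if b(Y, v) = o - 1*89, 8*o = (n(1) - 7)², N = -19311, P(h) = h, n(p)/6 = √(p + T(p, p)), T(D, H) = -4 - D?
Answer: -155295/8 - 21*I ≈ -19412.0 - 21.0*I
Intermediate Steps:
n(p) = 12*I (n(p) = 6*√(p + (-4 - p)) = 6*√(-4) = 6*(2*I) = 12*I)
o = (-7 + 12*I)²/8 (o = (12*I - 7)²/8 = (-7 + 12*I)²/8 ≈ -11.875 - 21.0*I)
b(Y, v) = -89 + (7 - 12*I)²/8 (b(Y, v) = (7 - 12*I)²/8 - 1*89 = (7 - 12*I)²/8 - 89 = -89 + (7 - 12*I)²/8)
N + b(P(11), 422) = -19311 + (-807/8 - 21*I) = -155295/8 - 21*I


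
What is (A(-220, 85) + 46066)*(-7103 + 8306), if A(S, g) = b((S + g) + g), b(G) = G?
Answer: 55357248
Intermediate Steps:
A(S, g) = S + 2*g (A(S, g) = (S + g) + g = S + 2*g)
(A(-220, 85) + 46066)*(-7103 + 8306) = ((-220 + 2*85) + 46066)*(-7103 + 8306) = ((-220 + 170) + 46066)*1203 = (-50 + 46066)*1203 = 46016*1203 = 55357248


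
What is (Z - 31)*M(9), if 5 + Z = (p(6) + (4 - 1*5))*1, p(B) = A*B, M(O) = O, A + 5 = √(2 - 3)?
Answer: -603 + 54*I ≈ -603.0 + 54.0*I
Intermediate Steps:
A = -5 + I (A = -5 + √(2 - 3) = -5 + √(-1) = -5 + I ≈ -5.0 + 1.0*I)
p(B) = B*(-5 + I) (p(B) = (-5 + I)*B = B*(-5 + I))
Z = -36 + 6*I (Z = -5 + (6*(-5 + I) + (4 - 1*5))*1 = -5 + ((-30 + 6*I) + (4 - 5))*1 = -5 + ((-30 + 6*I) - 1)*1 = -5 + (-31 + 6*I)*1 = -5 + (-31 + 6*I) = -36 + 6*I ≈ -36.0 + 6.0*I)
(Z - 31)*M(9) = ((-36 + 6*I) - 31)*9 = (-67 + 6*I)*9 = -603 + 54*I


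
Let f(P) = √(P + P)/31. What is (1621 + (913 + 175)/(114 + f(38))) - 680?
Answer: 78101441/82165 - 8432*√19/1561135 ≈ 950.52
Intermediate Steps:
f(P) = √2*√P/31 (f(P) = √(2*P)*(1/31) = (√2*√P)*(1/31) = √2*√P/31)
(1621 + (913 + 175)/(114 + f(38))) - 680 = (1621 + (913 + 175)/(114 + √2*√38/31)) - 680 = (1621 + 1088/(114 + 2*√19/31)) - 680 = 941 + 1088/(114 + 2*√19/31)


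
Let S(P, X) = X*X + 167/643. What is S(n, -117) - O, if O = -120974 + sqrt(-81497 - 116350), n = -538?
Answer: 86588476/643 - 3*I*sqrt(21983) ≈ 1.3466e+5 - 444.8*I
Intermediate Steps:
S(P, X) = 167/643 + X**2 (S(P, X) = X**2 + 167*(1/643) = X**2 + 167/643 = 167/643 + X**2)
O = -120974 + 3*I*sqrt(21983) (O = -120974 + sqrt(-197847) = -120974 + 3*I*sqrt(21983) ≈ -1.2097e+5 + 444.8*I)
S(n, -117) - O = (167/643 + (-117)**2) - (-120974 + 3*I*sqrt(21983)) = (167/643 + 13689) + (120974 - 3*I*sqrt(21983)) = 8802194/643 + (120974 - 3*I*sqrt(21983)) = 86588476/643 - 3*I*sqrt(21983)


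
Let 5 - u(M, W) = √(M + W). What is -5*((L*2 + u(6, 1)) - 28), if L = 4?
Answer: 75 + 5*√7 ≈ 88.229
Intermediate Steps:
u(M, W) = 5 - √(M + W)
-5*((L*2 + u(6, 1)) - 28) = -5*((4*2 + (5 - √(6 + 1))) - 28) = -5*((8 + (5 - √7)) - 28) = -5*((13 - √7) - 28) = -5*(-15 - √7) = 75 + 5*√7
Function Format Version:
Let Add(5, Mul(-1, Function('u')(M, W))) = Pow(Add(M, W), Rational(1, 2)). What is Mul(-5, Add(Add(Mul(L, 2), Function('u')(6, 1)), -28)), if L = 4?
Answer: Add(75, Mul(5, Pow(7, Rational(1, 2)))) ≈ 88.229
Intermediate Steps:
Function('u')(M, W) = Add(5, Mul(-1, Pow(Add(M, W), Rational(1, 2))))
Mul(-5, Add(Add(Mul(L, 2), Function('u')(6, 1)), -28)) = Mul(-5, Add(Add(Mul(4, 2), Add(5, Mul(-1, Pow(Add(6, 1), Rational(1, 2))))), -28)) = Mul(-5, Add(Add(8, Add(5, Mul(-1, Pow(7, Rational(1, 2))))), -28)) = Mul(-5, Add(Add(13, Mul(-1, Pow(7, Rational(1, 2)))), -28)) = Mul(-5, Add(-15, Mul(-1, Pow(7, Rational(1, 2))))) = Add(75, Mul(5, Pow(7, Rational(1, 2))))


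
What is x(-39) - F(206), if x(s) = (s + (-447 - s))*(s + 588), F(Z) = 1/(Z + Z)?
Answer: -101106037/412 ≈ -2.4540e+5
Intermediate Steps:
F(Z) = 1/(2*Z)
x(s) = -262836 - 447*s (x(s) = -447*(588 + s) = -262836 - 447*s)
x(-39) - F(206) = (-262836 - 447*(-39)) - 1/(2*206) = (-262836 + 17433) - 1/(2*206) = -245403 - 1*1/412 = -245403 - 1/412 = -101106037/412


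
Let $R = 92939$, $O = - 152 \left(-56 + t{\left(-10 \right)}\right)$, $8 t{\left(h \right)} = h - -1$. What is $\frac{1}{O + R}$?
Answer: $\frac{1}{101622} \approx 9.8404 \cdot 10^{-6}$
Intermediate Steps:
$t{\left(h \right)} = \frac{1}{8} + \frac{h}{8}$ ($t{\left(h \right)} = \frac{h - -1}{8} = \frac{h + 1}{8} = \frac{1 + h}{8} = \frac{1}{8} + \frac{h}{8}$)
$O = 8683$ ($O = - 152 \left(-56 + \left(\frac{1}{8} + \frac{1}{8} \left(-10\right)\right)\right) = - 152 \left(-56 + \left(\frac{1}{8} - \frac{5}{4}\right)\right) = - 152 \left(-56 - \frac{9}{8}\right) = \left(-152\right) \left(- \frac{457}{8}\right) = 8683$)
$\frac{1}{O + R} = \frac{1}{8683 + 92939} = \frac{1}{101622}$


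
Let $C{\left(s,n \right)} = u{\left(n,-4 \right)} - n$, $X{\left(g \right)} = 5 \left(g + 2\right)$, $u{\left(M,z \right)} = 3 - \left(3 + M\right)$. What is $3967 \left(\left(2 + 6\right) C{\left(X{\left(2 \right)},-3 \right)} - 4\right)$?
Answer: $174548$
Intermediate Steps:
$u{\left(M,z \right)} = - M$ ($u{\left(M,z \right)} = 3 - \left(3 + M\right) = - M$)
$X{\left(g \right)} = 10 + 5 g$ ($X{\left(g \right)} = 5 \left(2 + g\right) = 10 + 5 g$)
$C{\left(s,n \right)} = - 2 n$ ($C{\left(s,n \right)} = - n - n = - 2 n$)
$3967 \left(\left(2 + 6\right) C{\left(X{\left(2 \right)},-3 \right)} - 4\right) = 3967 \left(\left(2 + 6\right) \left(\left(-2\right) \left(-3\right)\right) - 4\right) = 3967 \left(8 \cdot 6 - 4\right) = 3967 \left(48 - 4\right) = 3967 \cdot 44 = 174548$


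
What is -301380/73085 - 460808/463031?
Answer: -34645287092/6768124127 ≈ -5.1189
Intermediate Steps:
-301380/73085 - 460808/463031 = -301380*1/73085 - 460808*1/463031 = -60276/14617 - 460808/463031 = -34645287092/6768124127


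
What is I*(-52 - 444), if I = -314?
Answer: 155744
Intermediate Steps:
I*(-52 - 444) = -314*(-52 - 444) = -314*(-496) = 155744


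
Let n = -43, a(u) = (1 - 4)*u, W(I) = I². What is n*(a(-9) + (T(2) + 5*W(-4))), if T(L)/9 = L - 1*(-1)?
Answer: -5762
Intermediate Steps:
T(L) = 9 + 9*L (T(L) = 9*(L - 1*(-1)) = 9*(L + 1) = 9*(1 + L) = 9 + 9*L)
a(u) = -3*u
n*(a(-9) + (T(2) + 5*W(-4))) = -43*(-3*(-9) + ((9 + 9*2) + 5*(-4)²)) = -43*(27 + ((9 + 18) + 5*16)) = -43*(27 + (27 + 80)) = -43*(27 + 107) = -43*134 = -5762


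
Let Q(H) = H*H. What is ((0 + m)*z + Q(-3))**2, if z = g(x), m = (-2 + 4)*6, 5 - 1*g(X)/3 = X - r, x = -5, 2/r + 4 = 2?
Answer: 110889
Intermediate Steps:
r = -1 (r = 2/(-4 + 2) = 2/(-2) = 2*(-1/2) = -1)
Q(H) = H**2
g(X) = 12 - 3*X (g(X) = 15 - 3*(X - 1*(-1)) = 15 - 3*(X + 1) = 15 - 3*(1 + X) = 15 + (-3 - 3*X) = 12 - 3*X)
m = 12 (m = 2*6 = 12)
z = 27 (z = 12 - 3*(-5) = 12 + 15 = 27)
((0 + m)*z + Q(-3))**2 = ((0 + 12)*27 + (-3)**2)**2 = (12*27 + 9)**2 = (324 + 9)**2 = 333**2 = 110889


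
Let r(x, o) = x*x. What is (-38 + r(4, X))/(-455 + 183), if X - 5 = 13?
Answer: 11/136 ≈ 0.080882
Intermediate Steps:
X = 18 (X = 5 + 13 = 18)
r(x, o) = x²
(-38 + r(4, X))/(-455 + 183) = (-38 + 4²)/(-455 + 183) = (-38 + 16)/(-272) = -22*(-1/272) = 11/136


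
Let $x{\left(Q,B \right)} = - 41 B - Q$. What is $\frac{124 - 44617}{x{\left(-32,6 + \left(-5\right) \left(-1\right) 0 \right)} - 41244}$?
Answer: $\frac{44493}{41458} \approx 1.0732$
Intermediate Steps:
$x{\left(Q,B \right)} = - Q - 41 B$
$\frac{124 - 44617}{x{\left(-32,6 + \left(-5\right) \left(-1\right) 0 \right)} - 41244} = \frac{124 - 44617}{\left(\left(-1\right) \left(-32\right) - 41 \left(6 + \left(-5\right) \left(-1\right) 0\right)\right) - 41244} = - \frac{44493}{\left(32 - 41 \left(6 + 5 \cdot 0\right)\right) - 41244} = - \frac{44493}{\left(32 - 41 \left(6 + 0\right)\right) - 41244} = - \frac{44493}{\left(32 - 246\right) - 41244} = - \frac{44493}{-214 - 41244} = - \frac{44493}{-41458} = \left(-44493\right) \left(- \frac{1}{41458}\right) = \frac{44493}{41458}$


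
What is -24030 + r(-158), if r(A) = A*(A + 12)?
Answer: -962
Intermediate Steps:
r(A) = A*(12 + A)
-24030 + r(-158) = -24030 - 158*(12 - 158) = -24030 - 158*(-146) = -24030 + 23068 = -962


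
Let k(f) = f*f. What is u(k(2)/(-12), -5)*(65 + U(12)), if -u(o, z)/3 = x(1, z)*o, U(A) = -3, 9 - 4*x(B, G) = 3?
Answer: 93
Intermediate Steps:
k(f) = f**2
x(B, G) = 3/2 (x(B, G) = 9/4 - 1/4*3 = 9/4 - 3/4 = 3/2)
u(o, z) = -9*o/2
u(k(2)/(-12), -5)*(65 + U(12)) = (-9*2**2/(2*(-12)))*(65 - 3) = -18*(-1)/12*62 = -9/2*(-1/3)*62 = (3/2)*62 = 93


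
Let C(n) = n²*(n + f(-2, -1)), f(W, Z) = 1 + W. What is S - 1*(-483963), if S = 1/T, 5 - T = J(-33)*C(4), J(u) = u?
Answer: 769017208/1589 ≈ 4.8396e+5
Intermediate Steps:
C(n) = n²*(-1 + n) (C(n) = n²*(n + (1 - 2)) = n²*(n - 1) = n²*(-1 + n))
T = 1589 (T = 5 - (-33)*4²*(-1 + 4) = 5 - (-33)*16*3 = 5 - (-33)*48 = 5 - 1*(-1584) = 5 + 1584 = 1589)
S = 1/1589 ≈ 0.00062933
S - 1*(-483963) = 1/1589 - 1*(-483963) = 1/1589 + 483963 = 769017208/1589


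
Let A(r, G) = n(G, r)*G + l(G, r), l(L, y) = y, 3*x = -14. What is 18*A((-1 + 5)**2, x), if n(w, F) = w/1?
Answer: 680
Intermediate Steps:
x = -14/3 (x = (1/3)*(-14) = -14/3 ≈ -4.6667)
n(w, F) = w (n(w, F) = w*1 = w)
A(r, G) = r + G**2 (A(r, G) = G*G + r = G**2 + r = r + G**2)
18*A((-1 + 5)**2, x) = 18*((-1 + 5)**2 + (-14/3)**2) = 18*(4**2 + 196/9) = 18*(16 + 196/9) = 18*(340/9) = 680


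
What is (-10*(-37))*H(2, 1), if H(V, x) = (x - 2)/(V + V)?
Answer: -185/2 ≈ -92.500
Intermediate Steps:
H(V, x) = (-2 + x)/(2*V) (H(V, x) = (-2 + x)/((2*V)) = (-2 + x)*(1/(2*V)) = (-2 + x)/(2*V))
(-10*(-37))*H(2, 1) = (-10*(-37))*((½)*(-2 + 1)/2) = 370*((½)*(½)*(-1)) = 370*(-¼) = -185/2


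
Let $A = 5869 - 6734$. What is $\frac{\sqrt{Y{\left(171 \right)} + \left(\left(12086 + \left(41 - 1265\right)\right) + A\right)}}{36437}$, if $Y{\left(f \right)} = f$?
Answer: $\frac{2 \sqrt{2542}}{36437} \approx 0.0027674$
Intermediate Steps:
$A = -865$ ($A = 5869 - 6734 = -865$)
$\frac{\sqrt{Y{\left(171 \right)} + \left(\left(12086 + \left(41 - 1265\right)\right) + A\right)}}{36437} = \frac{\sqrt{171 + \left(\left(12086 + \left(41 - 1265\right)\right) - 865\right)}}{36437} = \sqrt{171 + \left(\left(12086 + \left(41 - 1265\right)\right) - 865\right)} \frac{1}{36437} = \sqrt{171 + \left(\left(12086 - 1224\right) - 865\right)} \frac{1}{36437} = \sqrt{171 + \left(10862 - 865\right)} \frac{1}{36437} = \sqrt{171 + 9997} \cdot \frac{1}{36437} = \sqrt{10168} \cdot \frac{1}{36437} = 2 \sqrt{2542} \cdot \frac{1}{36437} = \frac{2 \sqrt{2542}}{36437}$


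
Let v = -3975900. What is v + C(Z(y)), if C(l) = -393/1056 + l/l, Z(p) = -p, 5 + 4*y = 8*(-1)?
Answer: -1399516579/352 ≈ -3.9759e+6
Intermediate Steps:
y = -13/4 (y = -5/4 + (8*(-1))/4 = -5/4 + (1/4)*(-8) = -5/4 - 2 = -13/4 ≈ -3.2500)
C(l) = 221/352 (C(l) = -393*1/1056 + 1 = -131/352 + 1 = 221/352)
v + C(Z(y)) = -3975900 + 221/352 = -1399516579/352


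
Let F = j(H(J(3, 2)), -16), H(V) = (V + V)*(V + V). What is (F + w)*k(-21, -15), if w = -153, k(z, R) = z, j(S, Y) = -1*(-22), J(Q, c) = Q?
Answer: 2751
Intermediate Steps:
H(V) = 4*V² (H(V) = (2*V)*(2*V) = 4*V²)
j(S, Y) = 22
F = 22
(F + w)*k(-21, -15) = (22 - 153)*(-21) = -131*(-21) = 2751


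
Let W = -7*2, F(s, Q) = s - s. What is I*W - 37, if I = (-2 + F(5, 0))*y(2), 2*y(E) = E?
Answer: -9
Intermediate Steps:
F(s, Q) = 0
y(E) = E/2
W = -14
I = -2 (I = (-2 + 0)*((½)*2) = -2*1 = -2)
I*W - 37 = -2*(-14) - 37 = 28 - 37 = -9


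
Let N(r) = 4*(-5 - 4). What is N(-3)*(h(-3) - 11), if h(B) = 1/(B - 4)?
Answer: 2808/7 ≈ 401.14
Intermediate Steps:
N(r) = -36 (N(r) = 4*(-9) = -36)
h(B) = 1/(-4 + B)
N(-3)*(h(-3) - 11) = -36*(1/(-4 - 3) - 11) = -36*(1/(-7) - 11) = -36*(-⅐ - 11) = -36*(-78/7) = 2808/7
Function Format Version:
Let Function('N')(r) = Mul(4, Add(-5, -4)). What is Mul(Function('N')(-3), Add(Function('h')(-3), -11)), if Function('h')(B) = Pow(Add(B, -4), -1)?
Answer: Rational(2808, 7) ≈ 401.14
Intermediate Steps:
Function('N')(r) = -36 (Function('N')(r) = Mul(4, -9) = -36)
Function('h')(B) = Pow(Add(-4, B), -1)
Mul(Function('N')(-3), Add(Function('h')(-3), -11)) = Mul(-36, Add(Pow(Add(-4, -3), -1), -11)) = Mul(-36, Add(Pow(-7, -1), -11)) = Mul(-36, Add(Rational(-1, 7), -11)) = Mul(-36, Rational(-78, 7)) = Rational(2808, 7)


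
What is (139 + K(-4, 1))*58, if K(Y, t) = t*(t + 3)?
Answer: 8294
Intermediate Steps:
K(Y, t) = t*(3 + t)
(139 + K(-4, 1))*58 = (139 + 1*(3 + 1))*58 = (139 + 1*4)*58 = (139 + 4)*58 = 143*58 = 8294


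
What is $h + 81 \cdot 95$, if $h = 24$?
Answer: $7719$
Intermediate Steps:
$h + 81 \cdot 95 = 24 + 81 \cdot 95 = 24 + 7695 = 7719$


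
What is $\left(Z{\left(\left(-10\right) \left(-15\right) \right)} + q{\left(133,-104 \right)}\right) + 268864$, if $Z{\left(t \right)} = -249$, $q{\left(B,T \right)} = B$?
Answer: $268748$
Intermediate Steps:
$\left(Z{\left(\left(-10\right) \left(-15\right) \right)} + q{\left(133,-104 \right)}\right) + 268864 = \left(-249 + 133\right) + 268864 = -116 + 268864 = 268748$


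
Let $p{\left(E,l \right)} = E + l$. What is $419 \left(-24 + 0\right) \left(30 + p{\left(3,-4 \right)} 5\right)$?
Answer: $-251400$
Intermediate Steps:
$419 \left(-24 + 0\right) \left(30 + p{\left(3,-4 \right)} 5\right) = 419 \left(-24 + 0\right) \left(30 + \left(3 - 4\right) 5\right) = 419 \left(- 24 \left(30 - 5\right)\right) = 419 \left(\left(-24\right) 25\right) = 419 \left(-600\right) = -251400$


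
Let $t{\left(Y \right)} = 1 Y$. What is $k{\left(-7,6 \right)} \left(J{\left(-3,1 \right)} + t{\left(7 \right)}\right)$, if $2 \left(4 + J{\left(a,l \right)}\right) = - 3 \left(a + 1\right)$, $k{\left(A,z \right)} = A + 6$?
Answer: $-6$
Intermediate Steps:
$k{\left(A,z \right)} = 6 + A$
$J{\left(a,l \right)} = - \frac{11}{2} - \frac{3 a}{2}$ ($J{\left(a,l \right)} = -4 + \frac{\left(-3\right) \left(a + 1\right)}{2} = -4 + \frac{\left(-3\right) \left(1 + a\right)}{2} = -4 + \frac{-3 - 3 a}{2} = -4 - \left(\frac{3}{2} + \frac{3 a}{2}\right) = - \frac{11}{2} - \frac{3 a}{2}$)
$t{\left(Y \right)} = Y$
$k{\left(-7,6 \right)} \left(J{\left(-3,1 \right)} + t{\left(7 \right)}\right) = \left(6 - 7\right) \left(\left(- \frac{11}{2} - - \frac{9}{2}\right) + 7\right) = - (\left(- \frac{11}{2} + \frac{9}{2}\right) + 7) = - (-1 + 7) = \left(-1\right) 6 = -6$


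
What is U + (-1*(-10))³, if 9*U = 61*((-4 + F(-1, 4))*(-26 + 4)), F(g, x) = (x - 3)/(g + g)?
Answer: 1671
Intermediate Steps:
F(g, x) = (-3 + x)/(2*g) (F(g, x) = (-3 + x)/((2*g)) = (-3 + x)*(1/(2*g)) = (-3 + x)/(2*g))
U = 671 (U = (61*((-4 + (½)*(-3 + 4)/(-1))*(-26 + 4)))/9 = (61*((-4 + (½)*(-1)*1)*(-22)))/9 = (61*((-4 - ½)*(-22)))/9 = (61*(-9/2*(-22)))/9 = (61*99)/9 = (⅑)*6039 = 671)
U + (-1*(-10))³ = 671 + (-1*(-10))³ = 671 + 10³ = 671 + 1000 = 1671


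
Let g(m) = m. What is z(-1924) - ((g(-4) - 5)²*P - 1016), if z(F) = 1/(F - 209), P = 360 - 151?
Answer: -33942430/2133 ≈ -15913.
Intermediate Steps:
P = 209
z(F) = 1/(-209 + F)
z(-1924) - ((g(-4) - 5)²*P - 1016) = 1/(-209 - 1924) - ((-4 - 5)²*209 - 1016) = 1/(-2133) - ((-9)²*209 - 1016) = -1/2133 - (81*209 - 1016) = -1/2133 - (16929 - 1016) = -1/2133 - 1*15913 = -1/2133 - 15913 = -33942430/2133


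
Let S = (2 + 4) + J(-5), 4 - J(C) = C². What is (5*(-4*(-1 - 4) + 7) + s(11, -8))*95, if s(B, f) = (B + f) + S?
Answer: 11685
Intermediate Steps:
J(C) = 4 - C²
S = -15 (S = (2 + 4) + (4 - 1*(-5)²) = 6 + (4 - 1*25) = 6 + (4 - 25) = 6 - 21 = -15)
s(B, f) = -15 + B + f (s(B, f) = (B + f) - 15 = -15 + B + f)
(5*(-4*(-1 - 4) + 7) + s(11, -8))*95 = (5*(-4*(-1 - 4) + 7) + (-15 + 11 - 8))*95 = (5*(-4*(-5) + 7) - 12)*95 = (5*(20 + 7) - 12)*95 = (5*27 - 12)*95 = (135 - 12)*95 = 123*95 = 11685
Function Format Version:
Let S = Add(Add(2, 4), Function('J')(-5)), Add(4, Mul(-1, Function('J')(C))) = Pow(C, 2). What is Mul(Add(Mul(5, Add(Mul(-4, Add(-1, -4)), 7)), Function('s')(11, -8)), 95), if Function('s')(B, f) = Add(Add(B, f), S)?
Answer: 11685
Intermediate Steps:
Function('J')(C) = Add(4, Mul(-1, Pow(C, 2)))
S = -15 (S = Add(Add(2, 4), Add(4, Mul(-1, Pow(-5, 2)))) = Add(6, Add(4, Mul(-1, 25))) = Add(6, Add(4, -25)) = Add(6, -21) = -15)
Function('s')(B, f) = Add(-15, B, f) (Function('s')(B, f) = Add(Add(B, f), -15) = Add(-15, B, f))
Mul(Add(Mul(5, Add(Mul(-4, Add(-1, -4)), 7)), Function('s')(11, -8)), 95) = Mul(Add(Mul(5, Add(Mul(-4, Add(-1, -4)), 7)), Add(-15, 11, -8)), 95) = Mul(Add(Mul(5, Add(Mul(-4, -5), 7)), -12), 95) = Mul(Add(Mul(5, Add(20, 7)), -12), 95) = Mul(Add(Mul(5, 27), -12), 95) = Mul(Add(135, -12), 95) = Mul(123, 95) = 11685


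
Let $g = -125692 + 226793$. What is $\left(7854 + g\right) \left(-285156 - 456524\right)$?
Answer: $-80809744400$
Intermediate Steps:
$g = 101101$
$\left(7854 + g\right) \left(-285156 - 456524\right) = \left(7854 + 101101\right) \left(-285156 - 456524\right) = 108955 \left(-741680\right) = -80809744400$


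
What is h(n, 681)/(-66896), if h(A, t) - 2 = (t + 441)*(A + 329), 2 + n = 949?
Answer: -715837/33448 ≈ -21.401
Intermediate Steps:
n = 947 (n = -2 + 949 = 947)
h(A, t) = 2 + (329 + A)*(441 + t) (h(A, t) = 2 + (t + 441)*(A + 329) = 2 + (441 + t)*(329 + A) = 2 + (329 + A)*(441 + t))
h(n, 681)/(-66896) = (145091 + 329*681 + 441*947 + 947*681)/(-66896) = (145091 + 224049 + 417627 + 644907)*(-1/66896) = 1431674*(-1/66896) = -715837/33448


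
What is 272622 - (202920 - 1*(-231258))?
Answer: -161556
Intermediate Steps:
272622 - (202920 - 1*(-231258)) = 272622 - (202920 + 231258) = 272622 - 1*434178 = 272622 - 434178 = -161556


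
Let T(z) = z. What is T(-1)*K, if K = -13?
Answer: 13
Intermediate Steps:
T(-1)*K = -1*(-13) = 13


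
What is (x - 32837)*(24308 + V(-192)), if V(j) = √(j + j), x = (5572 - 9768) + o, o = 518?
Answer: -887606620 - 292120*I*√6 ≈ -8.8761e+8 - 7.1555e+5*I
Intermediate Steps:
x = -3678 (x = (5572 - 9768) + 518 = -4196 + 518 = -3678)
V(j) = √2*√j (V(j) = √(2*j) = √2*√j)
(x - 32837)*(24308 + V(-192)) = (-3678 - 32837)*(24308 + √2*√(-192)) = -36515*(24308 + √2*(8*I*√3)) = -36515*(24308 + 8*I*√6) = -887606620 - 292120*I*√6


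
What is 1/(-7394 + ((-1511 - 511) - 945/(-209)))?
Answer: -209/1966999 ≈ -0.00010625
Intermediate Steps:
1/(-7394 + ((-1511 - 511) - 945/(-209))) = 1/(-7394 + (-2022 - 945*(-1/209))) = 1/(-7394 + (-2022 + 945/209)) = 1/(-7394 - 421653/209) = 1/(-1966999/209) = -209/1966999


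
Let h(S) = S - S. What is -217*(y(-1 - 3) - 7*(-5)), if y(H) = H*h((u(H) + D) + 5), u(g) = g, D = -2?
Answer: -7595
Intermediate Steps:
h(S) = 0
y(H) = 0 (y(H) = H*0 = 0)
-217*(y(-1 - 3) - 7*(-5)) = -217*(0 - 7*(-5)) = -217*(0 + 35) = -217*35 = -7595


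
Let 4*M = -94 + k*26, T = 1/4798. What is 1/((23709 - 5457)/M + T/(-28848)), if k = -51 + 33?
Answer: -38893969824/5052617347097 ≈ -0.0076978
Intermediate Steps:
k = -18
T = 1/4798 ≈ 0.00020842
M = -281/2 (M = (-94 - 18*26)/4 = (-94 - 468)/4 = (¼)*(-562) = -281/2 ≈ -140.50)
1/((23709 - 5457)/M + T/(-28848)) = 1/((23709 - 5457)/(-281/2) + (1/4798)/(-28848)) = 1/(18252*(-2/281) + (1/4798)*(-1/28848)) = 1/(-36504/281 - 1/138412704) = 1/(-5052617347097/38893969824) = -38893969824/5052617347097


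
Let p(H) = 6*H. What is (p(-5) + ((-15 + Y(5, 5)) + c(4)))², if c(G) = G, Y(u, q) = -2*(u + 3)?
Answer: 3249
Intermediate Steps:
Y(u, q) = -6 - 2*u (Y(u, q) = -2*(3 + u) = -6 - 2*u)
(p(-5) + ((-15 + Y(5, 5)) + c(4)))² = (6*(-5) + ((-15 + (-6 - 2*5)) + 4))² = (-30 + ((-15 + (-6 - 10)) + 4))² = (-30 + ((-15 - 16) + 4))² = (-30 + (-31 + 4))² = (-30 - 27)² = (-57)² = 3249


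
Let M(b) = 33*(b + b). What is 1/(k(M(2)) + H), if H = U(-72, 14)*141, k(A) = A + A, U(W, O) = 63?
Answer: 1/9147 ≈ 0.00010933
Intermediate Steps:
M(b) = 66*b (M(b) = 33*(2*b) = 66*b)
k(A) = 2*A
H = 8883 (H = 63*141 = 8883)
1/(k(M(2)) + H) = 1/(2*(66*2) + 8883) = 1/(2*132 + 8883) = 1/(264 + 8883) = 1/9147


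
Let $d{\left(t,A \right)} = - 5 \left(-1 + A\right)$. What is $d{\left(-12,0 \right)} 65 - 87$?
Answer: $238$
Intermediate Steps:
$d{\left(t,A \right)} = 5 - 5 A$
$d{\left(-12,0 \right)} 65 - 87 = \left(5 - 0\right) 65 - 87 = \left(5 + 0\right) 65 - 87 = 5 \cdot 65 - 87 = 325 - 87 = 238$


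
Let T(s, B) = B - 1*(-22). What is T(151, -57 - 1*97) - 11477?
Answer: -11609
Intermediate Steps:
T(s, B) = 22 + B (T(s, B) = B + 22 = 22 + B)
T(151, -57 - 1*97) - 11477 = (22 + (-57 - 1*97)) - 11477 = (22 + (-57 - 97)) - 11477 = (22 - 154) - 11477 = -132 - 11477 = -11609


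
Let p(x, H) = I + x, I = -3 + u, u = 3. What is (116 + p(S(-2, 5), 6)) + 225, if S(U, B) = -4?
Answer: 337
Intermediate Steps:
I = 0 (I = -3 + 3 = 0)
p(x, H) = x (p(x, H) = 0 + x = x)
(116 + p(S(-2, 5), 6)) + 225 = (116 - 4) + 225 = 112 + 225 = 337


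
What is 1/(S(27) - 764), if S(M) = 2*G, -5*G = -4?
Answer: -5/3812 ≈ -0.0013116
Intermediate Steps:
G = ⅘ (G = -⅕*(-4) = ⅘ ≈ 0.80000)
S(M) = 8/5 (S(M) = 2*(⅘) = 8/5)
1/(S(27) - 764) = 1/(8/5 - 764) = 1/(-3812/5) = -5/3812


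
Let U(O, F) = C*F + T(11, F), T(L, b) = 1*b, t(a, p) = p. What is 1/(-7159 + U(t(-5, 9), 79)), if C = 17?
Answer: -1/5737 ≈ -0.00017431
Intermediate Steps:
T(L, b) = b
U(O, F) = 18*F (U(O, F) = 17*F + F = 18*F)
1/(-7159 + U(t(-5, 9), 79)) = 1/(-7159 + 18*79) = 1/(-7159 + 1422) = 1/(-5737) = -1/5737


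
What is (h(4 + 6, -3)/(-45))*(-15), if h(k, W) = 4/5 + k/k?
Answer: ⅗ ≈ 0.60000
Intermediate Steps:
h(k, W) = 9/5 (h(k, W) = 4*(⅕) + 1 = ⅘ + 1 = 9/5)
(h(4 + 6, -3)/(-45))*(-15) = ((9/5)/(-45))*(-15) = ((9/5)*(-1/45))*(-15) = -1/25*(-15) = ⅗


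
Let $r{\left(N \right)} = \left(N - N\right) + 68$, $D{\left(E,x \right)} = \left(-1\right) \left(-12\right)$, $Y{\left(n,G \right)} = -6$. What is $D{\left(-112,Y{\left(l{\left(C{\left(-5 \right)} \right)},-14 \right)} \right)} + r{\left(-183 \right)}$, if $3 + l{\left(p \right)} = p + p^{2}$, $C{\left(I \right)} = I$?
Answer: $80$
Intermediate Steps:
$l{\left(p \right)} = -3 + p + p^{2}$ ($l{\left(p \right)} = -3 + \left(p + p^{2}\right) = -3 + p + p^{2}$)
$D{\left(E,x \right)} = 12$
$r{\left(N \right)} = 68$ ($r{\left(N \right)} = 0 + 68 = 68$)
$D{\left(-112,Y{\left(l{\left(C{\left(-5 \right)} \right)},-14 \right)} \right)} + r{\left(-183 \right)} = 12 + 68 = 80$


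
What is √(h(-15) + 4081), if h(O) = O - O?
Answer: √4081 ≈ 63.883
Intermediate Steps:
h(O) = 0
√(h(-15) + 4081) = √(0 + 4081) = √4081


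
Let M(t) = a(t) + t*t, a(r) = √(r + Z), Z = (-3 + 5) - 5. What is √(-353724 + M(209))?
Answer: √(-310043 + √206) ≈ 556.8*I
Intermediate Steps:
Z = -3 (Z = 2 - 5 = -3)
a(r) = √(-3 + r) (a(r) = √(r - 3) = √(-3 + r))
M(t) = t² + √(-3 + t) (M(t) = √(-3 + t) + t*t = √(-3 + t) + t² = t² + √(-3 + t))
√(-353724 + M(209)) = √(-353724 + (209² + √(-3 + 209))) = √(-353724 + (43681 + √206)) = √(-310043 + √206)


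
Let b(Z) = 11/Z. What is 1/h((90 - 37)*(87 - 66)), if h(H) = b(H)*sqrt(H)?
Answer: sqrt(1113)/11 ≈ 3.0329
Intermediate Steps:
h(H) = 11/sqrt(H) (h(H) = (11/H)*sqrt(H) = 11/sqrt(H))
1/h((90 - 37)*(87 - 66)) = 1/(11/sqrt((90 - 37)*(87 - 66))) = 1/(11/sqrt(53*21)) = 1/(11/sqrt(1113)) = 1/(11*(sqrt(1113)/1113)) = 1/(11*sqrt(1113)/1113) = sqrt(1113)/11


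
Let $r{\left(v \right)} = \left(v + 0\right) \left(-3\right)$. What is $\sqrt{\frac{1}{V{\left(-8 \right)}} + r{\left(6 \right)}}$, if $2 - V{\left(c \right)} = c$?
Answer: $\frac{i \sqrt{1790}}{10} \approx 4.2308 i$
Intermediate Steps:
$V{\left(c \right)} = 2 - c$
$r{\left(v \right)} = - 3 v$ ($r{\left(v \right)} = v \left(-3\right) = - 3 v$)
$\sqrt{\frac{1}{V{\left(-8 \right)}} + r{\left(6 \right)}} = \sqrt{\frac{1}{2 - -8} - 18} = \sqrt{\frac{1}{2 + 8} - 18} = \sqrt{\frac{1}{10} - 18} = \sqrt{- \frac{179}{10}} = \frac{i \sqrt{1790}}{10}$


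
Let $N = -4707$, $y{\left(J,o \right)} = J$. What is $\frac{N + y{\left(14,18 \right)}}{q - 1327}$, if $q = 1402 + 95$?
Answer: $- \frac{4693}{170} \approx -27.606$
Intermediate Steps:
$q = 1497$
$\frac{N + y{\left(14,18 \right)}}{q - 1327} = \frac{-4707 + 14}{1497 - 1327} = - \frac{4693}{170}$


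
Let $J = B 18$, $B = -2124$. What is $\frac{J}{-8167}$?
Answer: $\frac{38232}{8167} \approx 4.6813$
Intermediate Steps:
$J = -38232$ ($J = \left(-2124\right) 18 = -38232$)
$\frac{J}{-8167} = - \frac{38232}{-8167} = \left(-38232\right) \left(- \frac{1}{8167}\right) = \frac{38232}{8167}$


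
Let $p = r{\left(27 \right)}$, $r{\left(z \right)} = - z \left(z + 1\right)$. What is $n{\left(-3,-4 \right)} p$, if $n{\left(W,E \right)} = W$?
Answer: $2268$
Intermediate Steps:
$r{\left(z \right)} = - z \left(1 + z\right)$
$p = -756$ ($p = \left(-1\right) 27 \left(1 + 27\right) = \left(-1\right) 27 \cdot 28 = -756$)
$n{\left(-3,-4 \right)} p = \left(-3\right) \left(-756\right) = 2268$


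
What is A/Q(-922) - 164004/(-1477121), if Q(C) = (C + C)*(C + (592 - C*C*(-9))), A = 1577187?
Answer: 770445987573183/6946105147379608 ≈ 0.11092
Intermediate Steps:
Q(C) = 2*C*(592 + C + 9*C²) (Q(C) = (2*C)*(C + (592 - C²*(-9))) = (2*C)*(C + (592 - (-9)*C²)) = (2*C)*(C + (592 + 9*C²)) = (2*C)*(592 + C + 9*C²) = 2*C*(592 + C + 9*C²))
A/Q(-922) - 164004/(-1477121) = 1577187/((2*(-922)*(592 - 922 + 9*(-922)²))) - 164004/(-1477121) = 1577187/((2*(-922)*(592 - 922 + 9*850084))) - 164004*(-1/1477121) = 1577187/((2*(-922)*(592 - 922 + 7650756))) + 164004/1477121 = 1577187/((2*(-922)*7650426)) + 164004/1477121 = 1577187/(-14107385544) + 164004/1477121 = 1577187*(-1/14107385544) + 164004/1477121 = -525729/4702461848 + 164004/1477121 = 770445987573183/6946105147379608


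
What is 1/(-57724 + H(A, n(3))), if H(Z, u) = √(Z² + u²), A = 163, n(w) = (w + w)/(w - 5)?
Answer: -28862/1666016799 - √26578/3332033598 ≈ -1.7373e-5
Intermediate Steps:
n(w) = 2*w/(-5 + w) (n(w) = (2*w)/(-5 + w) = 2*w/(-5 + w))
1/(-57724 + H(A, n(3))) = 1/(-57724 + √(163² + (2*3/(-5 + 3))²)) = 1/(-57724 + √(26569 + (2*3/(-2))²)) = 1/(-57724 + √(26569 + (2*3*(-½))²)) = 1/(-57724 + √(26569 + (-3)²)) = 1/(-57724 + √(26569 + 9)) = 1/(-57724 + √26578)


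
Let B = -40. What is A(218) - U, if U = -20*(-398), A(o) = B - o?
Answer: -8218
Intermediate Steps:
A(o) = -40 - o
U = 7960
A(218) - U = (-40 - 1*218) - 1*7960 = (-40 - 218) - 7960 = -258 - 7960 = -8218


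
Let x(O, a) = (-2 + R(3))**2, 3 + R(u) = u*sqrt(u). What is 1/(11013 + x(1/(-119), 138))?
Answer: 2213/24486305 + 6*sqrt(3)/24486305 ≈ 9.0802e-5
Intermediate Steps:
R(u) = -3 + u**(3/2) (R(u) = -3 + u*sqrt(u) = -3 + u**(3/2))
x(O, a) = (-5 + 3*sqrt(3))**2 (x(O, a) = (-2 + (-3 + 3**(3/2)))**2 = (-2 + (-3 + 3*sqrt(3)))**2 = (-5 + 3*sqrt(3))**2)
1/(11013 + x(1/(-119), 138)) = 1/(11013 + (52 - 30*sqrt(3))) = 1/(11065 - 30*sqrt(3))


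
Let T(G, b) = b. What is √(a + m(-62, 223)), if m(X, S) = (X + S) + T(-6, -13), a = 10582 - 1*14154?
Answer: 4*I*√214 ≈ 58.515*I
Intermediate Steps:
a = -3572 (a = 10582 - 14154 = -3572)
m(X, S) = -13 + S + X (m(X, S) = (X + S) - 13 = (S + X) - 13 = -13 + S + X)
√(a + m(-62, 223)) = √(-3572 + (-13 + 223 - 62)) = √(-3572 + 148) = √(-3424) = 4*I*√214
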